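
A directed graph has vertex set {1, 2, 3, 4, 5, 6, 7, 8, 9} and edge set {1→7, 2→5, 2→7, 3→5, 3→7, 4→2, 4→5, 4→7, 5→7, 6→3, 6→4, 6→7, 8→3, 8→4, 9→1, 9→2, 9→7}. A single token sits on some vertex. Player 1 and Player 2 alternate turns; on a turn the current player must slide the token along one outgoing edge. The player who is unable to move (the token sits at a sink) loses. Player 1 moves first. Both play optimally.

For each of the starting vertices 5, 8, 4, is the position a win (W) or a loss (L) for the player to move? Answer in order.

5: W, 8: L, 4: W

Work bottom-up. With no move the player to move loses. Otherwise the position is W if at least one move leads to an L position for the opponent, and L if every move leads to a W.
Every edge goes from a vertex to one that appears earlier in the order 7, 5, 2, 4, 1, 9, 3, 8, 6, so processing vertices in that order labels each vertex after all of its successors.
7: no outgoing edge → L
5: reaches L-position 7 → W
2: reaches L-position 7 → W
4: reaches L-position 7 → W
1: reaches L-position 7 → W
9: reaches L-position 7 → W
3: reaches L-position 7 → W
8: only reaches 3(W), 4(W), all W → L
6: reaches L-position 7 → W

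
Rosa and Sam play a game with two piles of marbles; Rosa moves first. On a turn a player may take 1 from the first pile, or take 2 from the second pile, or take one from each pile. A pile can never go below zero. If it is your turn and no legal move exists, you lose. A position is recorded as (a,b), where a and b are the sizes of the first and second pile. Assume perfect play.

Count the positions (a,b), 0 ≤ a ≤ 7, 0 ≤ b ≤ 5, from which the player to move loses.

18

Label each position W (a win for the player to move) or L (a loss). A position with no legal move is L; any other position is W exactly when some move reaches an L, and L when every move reaches a W.
Every move lowers a or b (never raises either), so fill the grid row by row in increasing a, and left to right within a row: each cell's successors are then already labelled.
      b=0  b=1  b=2  b=3  b=4  b=5
a=0:    L    L    W    W    L    L
a=1:    W    W    W    L    W    W
a=2:    L    L    W    W    W    L
a=3:    W    W    W    L    L    W
a=4:    L    L    W    W    W    W
a=5:    W    W    W    L    L    W
a=6:    L    L    W    W    W    W
a=7:    W    W    W    L    L    W
Cells with no legal move (terminal, hence L): (0,0), (0,1).
The remaining L cells, each justified by listing all of its moves:
(0,4): only reaches (0,2)(W), which is W → L
(0,5): only reaches (0,3)(W), which is W → L
(1,3): only reaches (0,3)(W), (1,1)(W), (0,2)(W), all W → L
(2,0): only reaches (1,0)(W), which is W → L
(2,1): only reaches (1,1)(W), (1,0)(W), all W → L
(2,5): only reaches (1,5)(W), (2,3)(W), (1,4)(W), all W → L
(3,3): only reaches (2,3)(W), (3,1)(W), (2,2)(W), all W → L
(3,4): only reaches (2,4)(W), (3,2)(W), (2,3)(W), all W → L
(4,0): only reaches (3,0)(W), which is W → L
(4,1): only reaches (3,1)(W), (3,0)(W), all W → L
(5,3): only reaches (4,3)(W), (5,1)(W), (4,2)(W), all W → L
(5,4): only reaches (4,4)(W), (5,2)(W), (4,3)(W), all W → L
(6,0): only reaches (5,0)(W), which is W → L
(6,1): only reaches (5,1)(W), (5,0)(W), all W → L
(7,3): only reaches (6,3)(W), (7,1)(W), (6,2)(W), all W → L
(7,4): only reaches (6,4)(W), (7,2)(W), (6,3)(W), all W → L
Every other cell has at least one move into one of the L cells above, so it is W.
L cells per row: a=0: 4, a=1: 1, a=2: 3, a=3: 2, a=4: 2, a=5: 2, a=6: 2, a=7: 2; total 18.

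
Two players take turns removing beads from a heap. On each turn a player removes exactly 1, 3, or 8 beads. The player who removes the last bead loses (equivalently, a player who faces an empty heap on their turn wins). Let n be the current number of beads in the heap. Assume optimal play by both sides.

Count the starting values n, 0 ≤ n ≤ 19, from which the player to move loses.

Label each position W (a win for the player to move) or L (a loss). A position with no legal move is W; any other position is W exactly when some move reaches an L, and L when every move reaches a W.
n=0: no move; the opponent has just taken the last bead and therefore loses → W
n=1: L (sole option 0(W) is W)
n=2: W (go to 1, an L position)
n=3: L (options 2(W), 0(W) are all W)
n=4: W (go to 3, an L position)
n=5: L (options 4(W), 2(W) are all W)
n=6: W (go to 5, an L position)
n=7: L (options 6(W), 4(W) are all W)
n=8: W (go to 7, an L position)
n=9: W (go to 1, an L position)
n=10: W (go to 7, an L position)
n=11: W (go to 3, an L position)
n=12: L (options 11(W), 9(W), 4(W) are all W)
n=13: W (go to 12, an L position)
n=14: L (options 13(W), 11(W), 6(W) are all W)
n=15: W (go to 14, an L position)
n=16: L (options 15(W), 13(W), 8(W) are all W)
n=17: W (go to 16, an L position)
n=18: L (options 17(W), 15(W), 10(W) are all W)
n=19: W (go to 18, an L position)
L entries with 0 ≤ n ≤ 19: n = 1, 3, 5, 7, 12, 14, 16, 18; that makes 8.

8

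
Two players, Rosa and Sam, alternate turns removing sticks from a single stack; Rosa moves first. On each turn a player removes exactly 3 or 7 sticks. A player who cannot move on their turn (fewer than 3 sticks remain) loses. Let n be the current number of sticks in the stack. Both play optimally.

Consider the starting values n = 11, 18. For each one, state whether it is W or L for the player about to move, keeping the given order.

Label each position W (a win for the player to move) or L (a loss). A position with no legal move is L; any other position is W exactly when some move reaches an L, and L when every move reaches a W.
n=0: no move → L
n=1: no move → L
n=2: no move → L
n=3: →0(L), so W
n=4: →1(L), so W
n=5: →2(L), so W
n=6: →3(W) only, which is W, so L
n=7: →0(L), so W
n=8: →1(L), so W
n=9: →6(L), so W
n=10: →7(W), 3(W) — all W, so L
n=11: →8(W), 4(W) — all W, so L
n=12: →9(W), 5(W) — all W, so L
n=13: →10(L), so W
n=14: →11(L), so W
n=15: →12(L), so W
n=16: →13(W), 9(W) — all W, so L
n=17: →10(L), so W
n=18: →11(L), so W

11: L, 18: W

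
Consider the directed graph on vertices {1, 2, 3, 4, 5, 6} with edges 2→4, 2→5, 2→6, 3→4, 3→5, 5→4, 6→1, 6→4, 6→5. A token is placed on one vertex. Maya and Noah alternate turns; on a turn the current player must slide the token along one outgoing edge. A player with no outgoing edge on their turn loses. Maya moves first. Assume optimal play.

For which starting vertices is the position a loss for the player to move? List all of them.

1, 4

Label each position W (a win for the player to move) or L (a loss). A position with no legal move is L; any other position is W exactly when some move reaches an L, and L when every move reaches a W.
Every edge goes from a vertex to one that appears earlier in the order 4, 1, 5, 6, 2, 3, so processing vertices in that order labels each vertex after all of its successors.
4: no outgoing edge → L
1: no outgoing edge → L
5: reaches L-position 4 → W
6: reaches L-position 1 → W
2: reaches L-position 4 → W
3: reaches L-position 4 → W
Reading off the rows marked L gives the requested list; there are 2 such vertices.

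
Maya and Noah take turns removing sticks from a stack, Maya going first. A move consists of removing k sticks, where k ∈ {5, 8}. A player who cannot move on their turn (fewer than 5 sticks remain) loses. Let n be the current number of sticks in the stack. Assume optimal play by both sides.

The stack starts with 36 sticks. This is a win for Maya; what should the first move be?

Positions with no move are L. A position that does have a move is losing for the player to move precisely when every available move leads to a winning position for the opponent. Fill in the labels:
n=0: no move → L
n=1: no move → L
n=2: no move → L
n=3: no move → L
n=4: no move → L
n=5: W (go to 0, an L position)
n=6: W (go to 1, an L position)
n=7: W (go to 2, an L position)
n=8: W (go to 3, an L position)
n=9: W (go to 4, an L position)
n=10: W (go to 2, an L position)
n=11: W (go to 3, an L position)
n=12: W (go to 4, an L position)
n=13: L (options 8(W), 5(W) are all W)
n=14: L (options 9(W), 6(W) are all W)
n=15: L (options 10(W), 7(W) are all W)
n=16: L (options 11(W), 8(W) are all W)
n=17: L (options 12(W), 9(W) are all W)
n=18: W (go to 13, an L position)
n=19: W (go to 14, an L position)
n=20: W (go to 15, an L position)
n=21: W (go to 16, an L position)
n=22: W (go to 17, an L position)
n=23: W (go to 15, an L position)
n=24: W (go to 16, an L position)
n=25: W (go to 17, an L position)
n=26: L (options 21(W), 18(W) are all W)
n=27: L (options 22(W), 19(W) are all W)
n=28: L (options 23(W), 20(W) are all W)
n=29: L (options 24(W), 21(W) are all W)
n=30: L (options 25(W), 22(W) are all W)
n=31: W (go to 26, an L position)
n=32: W (go to 27, an L position)
n=33: W (go to 28, an L position)
n=34: W (go to 29, an L position)
n=35: W (go to 30, an L position)
n=36: W (go to 28, an L position)
From 36, the L positions reachable in one move are: 28.

Remove 8, leaving 28.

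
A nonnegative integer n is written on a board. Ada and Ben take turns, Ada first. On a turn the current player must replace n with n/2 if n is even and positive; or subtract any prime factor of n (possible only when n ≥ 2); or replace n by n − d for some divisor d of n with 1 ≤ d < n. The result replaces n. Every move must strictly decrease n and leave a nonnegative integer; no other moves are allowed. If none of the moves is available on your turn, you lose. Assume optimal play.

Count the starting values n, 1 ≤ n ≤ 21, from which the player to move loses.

5

Positions with no move are L. A position that does have a move is losing for the player to move precisely when every available move leads to a winning position for the opponent. Fill in the labels:
n=0: no move → L
n=1: no move → L
n=2: can move to 0, which is L ⇒ W
n=3: can move to 0, which is L ⇒ W
n=4: moves to 2(W), 3(W); every one is W ⇒ L
n=5: can move to 0, which is L ⇒ W
n=6: can move to 4, which is L ⇒ W
n=7: can move to 0, which is L ⇒ W
n=8: can move to 4, which is L ⇒ W
n=9: moves to 6(W), 8(W); every one is W ⇒ L
n=10: can move to 9, which is L ⇒ W
n=11: can move to 0, which is L ⇒ W
n=12: can move to 9, which is L ⇒ W
n=13: can move to 0, which is L ⇒ W
n=14: moves to 7(W), 12(W), 13(W); every one is W ⇒ L
n=15: can move to 14, which is L ⇒ W
n=16: can move to 14, which is L ⇒ W
n=17: can move to 0, which is L ⇒ W
n=18: can move to 9, which is L ⇒ W
n=19: can move to 0, which is L ⇒ W
n=20: moves to 10(W), 15(W), 16(W), 18(W), 19(W); every one is W ⇒ L
n=21: can move to 14, which is L ⇒ W
L entries with 1 ≤ n ≤ 21 (n=0 is outside the asked range and is not counted): n = 1, 4, 9, 14, 20; that makes 5.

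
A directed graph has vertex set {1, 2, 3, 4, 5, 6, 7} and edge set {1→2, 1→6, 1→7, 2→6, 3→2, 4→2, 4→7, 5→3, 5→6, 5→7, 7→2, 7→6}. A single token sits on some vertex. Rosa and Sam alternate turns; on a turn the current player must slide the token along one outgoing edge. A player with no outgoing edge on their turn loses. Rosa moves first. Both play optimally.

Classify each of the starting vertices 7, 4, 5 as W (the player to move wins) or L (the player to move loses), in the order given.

Label each position W (a win for the player to move) or L (a loss). A position with no legal move is L; any other position is W exactly when some move reaches an L, and L when every move reaches a W.
Every edge goes from a vertex to one that appears earlier in the order 6, 2, 7, 1, 3, 5, 4, so processing vertices in that order labels each vertex after all of its successors.
6: no outgoing edge → L
2: reaches L-position 6 → W
7: reaches L-position 6 → W
1: reaches L-position 6 → W
3: only reaches 2(W), which is W → L
5: reaches L-position 3 → W
4: only reaches 7(W), 2(W), all W → L

7: W, 4: L, 5: W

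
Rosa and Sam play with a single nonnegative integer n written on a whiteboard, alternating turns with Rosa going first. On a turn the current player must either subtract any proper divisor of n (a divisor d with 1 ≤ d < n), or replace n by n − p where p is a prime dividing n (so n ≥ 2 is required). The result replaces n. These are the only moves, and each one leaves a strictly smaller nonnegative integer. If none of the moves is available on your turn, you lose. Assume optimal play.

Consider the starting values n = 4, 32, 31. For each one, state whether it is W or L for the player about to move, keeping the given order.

Label each position W (a win for the player to move) or L (a loss). A position with no legal move is L; any other position is W exactly when some move reaches an L, and L when every move reaches a W.
n=0: no move → L
n=1: no move → L
n=2: →0(L), so W
n=3: →0(L), so W
n=4: →2(W), 3(W) — all W, so L
n=5: →0(L), so W
n=6: →4(L), so W
n=7: →0(L), so W
n=8: →4(L), so W
n=9: →6(W), 8(W) — all W, so L
n=10: →9(L), so W
n=11: →0(L), so W
n=12: →9(L), so W
n=13: →0(L), so W
n=14: →7(W), 12(W), 13(W) — all W, so L
n=15: →14(L), so W
n=16: →14(L), so W
n=17: →0(L), so W
n=18: →9(L), so W
n=19: →0(L), so W
n=20: →10(W), 15(W), 16(W), 18(W), 19(W) — all W, so L
n=21: →14(L), so W
n=22: →20(L), so W
n=23: →0(L), so W
n=24: →20(L), so W
n=25: →20(L), so W
n=26: →13(W), 24(W), 25(W) — all W, so L
n=27: →26(L), so W
n=28: →14(L), so W
n=29: →0(L), so W
n=30: →20(L), so W
n=31: →0(L), so W
n=32: →16(W), 24(W), 28(W), 30(W), 31(W) — all W, so L

4: L, 32: L, 31: W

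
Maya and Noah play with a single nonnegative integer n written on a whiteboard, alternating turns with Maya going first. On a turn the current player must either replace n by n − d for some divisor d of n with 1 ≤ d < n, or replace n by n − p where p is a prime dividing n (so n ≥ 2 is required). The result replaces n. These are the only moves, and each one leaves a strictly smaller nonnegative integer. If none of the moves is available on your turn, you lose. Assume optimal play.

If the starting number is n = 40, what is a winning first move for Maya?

Label each position W (a win for the player to move) or L (a loss). A position with no legal move is L; any other position is W exactly when some move reaches an L, and L when every move reaches a W.
n=0: no move → L
n=1: no move → L
n=2: can move to 0, which is L ⇒ W
n=3: can move to 0, which is L ⇒ W
n=4: moves to 2(W), 3(W); every one is W ⇒ L
n=5: can move to 0, which is L ⇒ W
n=6: can move to 4, which is L ⇒ W
n=7: can move to 0, which is L ⇒ W
n=8: can move to 4, which is L ⇒ W
n=9: moves to 6(W), 8(W); every one is W ⇒ L
n=10: can move to 9, which is L ⇒ W
n=11: can move to 0, which is L ⇒ W
n=12: can move to 9, which is L ⇒ W
n=13: can move to 0, which is L ⇒ W
n=14: moves to 7(W), 12(W), 13(W); every one is W ⇒ L
n=15: can move to 14, which is L ⇒ W
n=16: can move to 14, which is L ⇒ W
n=17: can move to 0, which is L ⇒ W
n=18: can move to 9, which is L ⇒ W
n=19: can move to 0, which is L ⇒ W
n=20: moves to 10(W), 15(W), 16(W), 18(W), 19(W); every one is W ⇒ L
n=21: can move to 14, which is L ⇒ W
n=22: can move to 20, which is L ⇒ W
n=23: can move to 0, which is L ⇒ W
n=24: can move to 20, which is L ⇒ W
n=25: can move to 20, which is L ⇒ W
n=26: moves to 13(W), 24(W), 25(W); every one is W ⇒ L
n=27: can move to 26, which is L ⇒ W
n=28: can move to 14, which is L ⇒ W
n=29: can move to 0, which is L ⇒ W
n=30: can move to 20, which is L ⇒ W
n=31: can move to 0, which is L ⇒ W
n=32: moves to 16(W), 24(W), 28(W), 30(W), 31(W); every one is W ⇒ L
n=33: can move to 32, which is L ⇒ W
n=34: can move to 32, which is L ⇒ W
n=35: moves to 28(W), 30(W), 34(W); every one is W ⇒ L
n=36: can move to 32, which is L ⇒ W
n=37: can move to 0, which is L ⇒ W
n=38: moves to 19(W), 36(W), 37(W); every one is W ⇒ L
n=39: can move to 26, which is L ⇒ W
n=40: can move to 20, which is L ⇒ W
From 40, the L positions reachable in one move are: 20, 32, 35, 38. Any move reaching one of these is winning.

Move to 20.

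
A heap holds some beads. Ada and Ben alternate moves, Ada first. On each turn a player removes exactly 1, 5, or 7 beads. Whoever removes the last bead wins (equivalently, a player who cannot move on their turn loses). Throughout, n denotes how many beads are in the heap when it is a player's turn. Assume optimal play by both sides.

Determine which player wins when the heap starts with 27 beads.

Label each position W (a win for the player to move) or L (a loss). A position with no legal move is L; any other position is W exactly when some move reaches an L, and L when every move reaches a W.
n=0: no move → L
n=1: →0(L), so W
n=2: →1(W) only, which is W, so L
n=3: →2(L), so W
n=4: →3(W) only, which is W, so L
n=5: →4(L), so W
n=6: →5(W), 1(W) — all W, so L
n=7: →6(L), so W
n=8: →7(W), 3(W), 1(W) — all W, so L
n=9: →8(L), so W
n=10: →9(W), 5(W), 3(W) — all W, so L
n=11: →10(L), so W
n=12: →11(W), 7(W), 5(W) — all W, so L
n=13: →12(L), so W
n=14: →13(W), 9(W), 7(W) — all W, so L
n=15: →14(L), so W
n=16: →15(W), 11(W), 9(W) — all W, so L
n=17: →16(L), so W
n=18: →17(W), 13(W), 11(W) — all W, so L
n=19: →18(L), so W
n=20: →19(W), 15(W), 13(W) — all W, so L
n=21: →20(L), so W
n=22: →21(W), 17(W), 15(W) — all W, so L
n=23: →22(L), so W
n=24: →23(W), 19(W), 17(W) — all W, so L
n=25: →24(L), so W
n=26: →25(W), 21(W), 19(W) — all W, so L
n=27: →26(L), so W
From 27 Ada can remove 1, leaving 26, reaching an L position.

Ada wins.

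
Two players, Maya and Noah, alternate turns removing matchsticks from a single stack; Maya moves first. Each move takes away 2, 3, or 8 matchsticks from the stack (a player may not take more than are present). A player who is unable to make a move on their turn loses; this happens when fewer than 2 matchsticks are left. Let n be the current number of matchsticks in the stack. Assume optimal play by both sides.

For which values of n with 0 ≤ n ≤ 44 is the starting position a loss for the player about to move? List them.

Use the standard recursion: the mover loses at a terminal position; elsewhere, the mover wins exactly when some move hands the opponent an L position.
n=0: no move → L
n=1: no move → L
n=2: can move to 0, which is L ⇒ W
n=3: can move to 1, which is L ⇒ W
n=4: can move to 1, which is L ⇒ W
n=5: moves to 3(W), 2(W); every one is W ⇒ L
n=6: moves to 4(W), 3(W); every one is W ⇒ L
n=7: can move to 5, which is L ⇒ W
n=8: can move to 6, which is L ⇒ W
n=9: can move to 6, which is L ⇒ W
n=10: moves to 8(W), 7(W), 2(W); every one is W ⇒ L
n=11: moves to 9(W), 8(W), 3(W); every one is W ⇒ L
n=12: can move to 10, which is L ⇒ W
n=13: can move to 11, which is L ⇒ W
n=14: can move to 11, which is L ⇒ W
n=15: moves to 13(W), 12(W), 7(W); every one is W ⇒ L
n=16: moves to 14(W), 13(W), 8(W); every one is W ⇒ L
n=17: can move to 15, which is L ⇒ W
n=18: can move to 16, which is L ⇒ W
n=19: can move to 16, which is L ⇒ W
n=20: moves to 18(W), 17(W), 12(W); every one is W ⇒ L
n=21: moves to 19(W), 18(W), 13(W); every one is W ⇒ L
n=22: can move to 20, which is L ⇒ W
n=23: can move to 21, which is L ⇒ W
n=24: can move to 21, which is L ⇒ W
n=25: moves to 23(W), 22(W), 17(W); every one is W ⇒ L
n=26: moves to 24(W), 23(W), 18(W); every one is W ⇒ L
n=27: can move to 25, which is L ⇒ W
n=28: can move to 26, which is L ⇒ W
n=29: can move to 26, which is L ⇒ W
n=30: moves to 28(W), 27(W), 22(W); every one is W ⇒ L
n=31: moves to 29(W), 28(W), 23(W); every one is W ⇒ L
n=32: can move to 30, which is L ⇒ W
n=33: can move to 31, which is L ⇒ W
n=34: can move to 31, which is L ⇒ W
n=35: moves to 33(W), 32(W), 27(W); every one is W ⇒ L
n=36: moves to 34(W), 33(W), 28(W); every one is W ⇒ L
n=37: can move to 35, which is L ⇒ W
n=38: can move to 36, which is L ⇒ W
n=39: can move to 36, which is L ⇒ W
n=40: moves to 38(W), 37(W), 32(W); every one is W ⇒ L
n=41: moves to 39(W), 38(W), 33(W); every one is W ⇒ L
n=42: can move to 40, which is L ⇒ W
n=43: can move to 41, which is L ⇒ W
n=44: can move to 41, which is L ⇒ W
Reading off the rows marked L gives the requested list; there are 18 such values of n.

0, 1, 5, 6, 10, 11, 15, 16, 20, 21, 25, 26, 30, 31, 35, 36, 40, 41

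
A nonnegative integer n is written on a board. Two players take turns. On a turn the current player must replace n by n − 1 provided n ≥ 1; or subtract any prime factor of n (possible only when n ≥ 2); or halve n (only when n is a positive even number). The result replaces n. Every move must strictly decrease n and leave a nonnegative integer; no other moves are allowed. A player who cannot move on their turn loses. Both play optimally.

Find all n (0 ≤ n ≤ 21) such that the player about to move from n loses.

Compute win/loss labels from the base case upward. A position with no move is L. Any other position is W if it can reach an L in one move, else L.
n=0: no move → L
n=1: →0(L), so W
n=2: →0(L), so W
n=3: →0(L), so W
n=4: →2(W), 3(W) — all W, so L
n=5: →0(L), so W
n=6: →4(L), so W
n=7: →0(L), so W
n=8: →4(L), so W
n=9: →6(W), 8(W) — all W, so L
n=10: →9(L), so W
n=11: →0(L), so W
n=12: →9(L), so W
n=13: →0(L), so W
n=14: →7(W), 12(W), 13(W) — all W, so L
n=15: →14(L), so W
n=16: →14(L), so W
n=17: →0(L), so W
n=18: →9(L), so W
n=19: →0(L), so W
n=20: →10(W), 15(W), 18(W), 19(W) — all W, so L
n=21: →14(L), so W
The losing starting values of n are exactly the entries labelled L in this table (5 of them).

0, 4, 9, 14, 20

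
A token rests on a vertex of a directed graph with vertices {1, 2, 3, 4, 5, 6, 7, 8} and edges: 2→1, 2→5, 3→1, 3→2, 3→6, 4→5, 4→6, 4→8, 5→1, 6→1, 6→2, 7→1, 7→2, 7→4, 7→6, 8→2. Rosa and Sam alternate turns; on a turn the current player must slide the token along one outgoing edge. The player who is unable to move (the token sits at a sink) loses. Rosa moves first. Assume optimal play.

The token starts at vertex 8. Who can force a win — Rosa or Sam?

Sam wins.

Build the W/L table. Terminal = L. A non-terminal position is W if it has a move to some L; otherwise it is L.
Every edge goes from a vertex to one that appears earlier in the order 1, 5, 2, 6, 3, 8, 4, 7, so processing vertices in that order labels each vertex after all of its successors.
1: no outgoing edge → L
5: reaches L-position 1 → W
2: reaches L-position 1 → W
6: reaches L-position 1 → W
3: reaches L-position 1 → W
8: only reaches 2(W), which is W → L
4: reaches L-position 8 → W
7: reaches L-position 1 → W
Every move from 8 reaches a W position, so the mover loses.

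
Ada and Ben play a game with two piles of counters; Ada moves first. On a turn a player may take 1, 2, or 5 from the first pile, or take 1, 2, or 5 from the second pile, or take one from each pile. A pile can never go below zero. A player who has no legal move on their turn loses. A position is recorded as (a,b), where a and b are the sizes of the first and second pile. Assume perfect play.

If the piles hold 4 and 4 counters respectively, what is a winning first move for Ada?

Move to (2,4).

Use the standard recursion: the mover loses at a terminal position; elsewhere, the mover wins exactly when some move hands the opponent an L position.
No move ever increases a pile, so every position that can arise here has a ≤ 4 and b ≤ 4; it is enough to label the cells with 0 ≤ a ≤ 4 and 0 ≤ b ≤ 4.
Every move lowers a or b (never raises either), so fill the grid row by row in increasing a, and left to right within a row: each cell's successors are then already labelled.
      b=0  b=1  b=2  b=3  b=4
a=0:    L    W    W    L    W
a=1:    W    W    L    W    W
a=2:    W    L    W    W    L
a=3:    L    W    W    L    W
a=4:    W    W    L    W    W
Cells with no legal move (terminal, hence L): (0,0).
The remaining L cells, each justified by listing all of its moves:
(0,3): moves to (0,2)(W), (0,1)(W); every one is W ⇒ L
(1,2): moves to (0,2)(W), (1,1)(W), (1,0)(W), (0,1)(W); every one is W ⇒ L
(2,1): moves to (1,1)(W), (0,1)(W), (2,0)(W), (1,0)(W); every one is W ⇒ L
(2,4): moves to (1,4)(W), (0,4)(W), (2,3)(W), (2,2)(W), (1,3)(W); every one is W ⇒ L
(3,0): moves to (2,0)(W), (1,0)(W); every one is W ⇒ L
(3,3): moves to (2,3)(W), (1,3)(W), (3,2)(W), (3,1)(W), (2,2)(W); every one is W ⇒ L
(4,2): moves to (3,2)(W), (2,2)(W), (4,1)(W), (4,0)(W), (3,1)(W); every one is W ⇒ L
Every other cell has at least one move into one of the L cells above, so it is W.
From (4,4), the L positions reachable in one move are: (2,4), (4,2), (3,3). Any move reaching one of these is winning.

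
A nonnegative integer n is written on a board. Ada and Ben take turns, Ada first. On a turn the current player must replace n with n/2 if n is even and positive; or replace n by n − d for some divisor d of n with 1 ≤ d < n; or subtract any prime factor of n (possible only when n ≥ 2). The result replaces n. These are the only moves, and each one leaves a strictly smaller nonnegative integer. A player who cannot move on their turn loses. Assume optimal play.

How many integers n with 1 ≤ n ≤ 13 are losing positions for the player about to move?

3

Classify positions by backward induction: terminal positions (no move available) are L. From any other position, the mover wins iff some move reaches an L.
n=0: no move → L
n=1: no move → L
n=2: reaches L-position 0 → W
n=3: reaches L-position 0 → W
n=4: only reaches 2(W), 3(W), all W → L
n=5: reaches L-position 0 → W
n=6: reaches L-position 4 → W
n=7: reaches L-position 0 → W
n=8: reaches L-position 4 → W
n=9: only reaches 6(W), 8(W), all W → L
n=10: reaches L-position 9 → W
n=11: reaches L-position 0 → W
n=12: reaches L-position 9 → W
n=13: reaches L-position 0 → W
L entries with 1 ≤ n ≤ 13 (n=0 is outside the asked range and is not counted): n = 1, 4, 9; that makes 3.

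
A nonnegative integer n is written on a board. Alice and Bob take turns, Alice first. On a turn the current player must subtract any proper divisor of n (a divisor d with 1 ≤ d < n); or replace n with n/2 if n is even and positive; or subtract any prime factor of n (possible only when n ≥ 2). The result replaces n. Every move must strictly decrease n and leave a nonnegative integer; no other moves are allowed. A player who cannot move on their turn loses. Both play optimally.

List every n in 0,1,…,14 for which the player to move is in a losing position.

0, 1, 4, 9, 14

Use the standard recursion: the mover loses at a terminal position; elsewhere, the mover wins exactly when some move hands the opponent an L position.
n=0: no move → L
n=1: no move → L
n=2: can move to 0, which is L ⇒ W
n=3: can move to 0, which is L ⇒ W
n=4: moves to 2(W), 3(W); every one is W ⇒ L
n=5: can move to 0, which is L ⇒ W
n=6: can move to 4, which is L ⇒ W
n=7: can move to 0, which is L ⇒ W
n=8: can move to 4, which is L ⇒ W
n=9: moves to 6(W), 8(W); every one is W ⇒ L
n=10: can move to 9, which is L ⇒ W
n=11: can move to 0, which is L ⇒ W
n=12: can move to 9, which is L ⇒ W
n=13: can move to 0, which is L ⇒ W
n=14: moves to 7(W), 12(W), 13(W); every one is W ⇒ L
The losing starting values of n are exactly the entries labelled L in this table (5 of them).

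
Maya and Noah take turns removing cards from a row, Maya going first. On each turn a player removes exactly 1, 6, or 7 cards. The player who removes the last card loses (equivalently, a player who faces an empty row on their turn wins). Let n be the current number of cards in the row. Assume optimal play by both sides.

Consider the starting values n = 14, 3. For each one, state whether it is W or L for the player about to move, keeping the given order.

14: W, 3: L

Positions with no move are W. A position that does have a move is losing for the player to move precisely when every available move leads to a winning position for the opponent. Fill in the labels:
n=0: no move; the opponent has just taken the last card and therefore loses → W
n=1: only reaches 0(W), which is W → L
n=2: reaches L-position 1 → W
n=3: only reaches 2(W), which is W → L
n=4: reaches L-position 3 → W
n=5: only reaches 4(W), which is W → L
n=6: reaches L-position 5 → W
n=7: reaches L-position 1 → W
n=8: reaches L-position 1 → W
n=9: reaches L-position 3 → W
n=10: reaches L-position 3 → W
n=11: reaches L-position 5 → W
n=12: reaches L-position 5 → W
n=13: only reaches 12(W), 7(W), 6(W), all W → L
n=14: reaches L-position 13 → W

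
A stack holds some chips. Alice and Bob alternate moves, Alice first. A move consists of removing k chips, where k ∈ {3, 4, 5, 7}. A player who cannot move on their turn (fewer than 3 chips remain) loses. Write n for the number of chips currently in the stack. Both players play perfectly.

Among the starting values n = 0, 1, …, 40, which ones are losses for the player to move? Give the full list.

0, 1, 2, 10, 11, 12, 20, 21, 22, 30, 31, 32, 40

Build the W/L table. Terminal = L. A non-terminal position is W if it has a move to some L; otherwise it is L.
n=0: no move → L
n=1: no move → L
n=2: no move → L
n=3: reaches L-position 0 → W
n=4: reaches L-position 1 → W
n=5: reaches L-position 2 → W
n=6: reaches L-position 2 → W
n=7: reaches L-position 2 → W
n=8: reaches L-position 1 → W
n=9: reaches L-position 2 → W
n=10: only reaches 7(W), 6(W), 5(W), 3(W), all W → L
n=11: only reaches 8(W), 7(W), 6(W), 4(W), all W → L
n=12: only reaches 9(W), 8(W), 7(W), 5(W), all W → L
n=13: reaches L-position 10 → W
n=14: reaches L-position 11 → W
n=15: reaches L-position 12 → W
n=16: reaches L-position 12 → W
n=17: reaches L-position 12 → W
n=18: reaches L-position 11 → W
n=19: reaches L-position 12 → W
n=20: only reaches 17(W), 16(W), 15(W), 13(W), all W → L
n=21: only reaches 18(W), 17(W), 16(W), 14(W), all W → L
n=22: only reaches 19(W), 18(W), 17(W), 15(W), all W → L
n=23: reaches L-position 20 → W
n=24: reaches L-position 21 → W
n=25: reaches L-position 22 → W
n=26: reaches L-position 22 → W
n=27: reaches L-position 22 → W
n=28: reaches L-position 21 → W
n=29: reaches L-position 22 → W
n=30: only reaches 27(W), 26(W), 25(W), 23(W), all W → L
n=31: only reaches 28(W), 27(W), 26(W), 24(W), all W → L
n=32: only reaches 29(W), 28(W), 27(W), 25(W), all W → L
n=33: reaches L-position 30 → W
n=34: reaches L-position 31 → W
n=35: reaches L-position 32 → W
n=36: reaches L-position 32 → W
n=37: reaches L-position 32 → W
n=38: reaches L-position 31 → W
n=39: reaches L-position 32 → W
n=40: only reaches 37(W), 36(W), 35(W), 33(W), all W → L
Reading off the rows marked L gives the requested list; there are 13 such values of n.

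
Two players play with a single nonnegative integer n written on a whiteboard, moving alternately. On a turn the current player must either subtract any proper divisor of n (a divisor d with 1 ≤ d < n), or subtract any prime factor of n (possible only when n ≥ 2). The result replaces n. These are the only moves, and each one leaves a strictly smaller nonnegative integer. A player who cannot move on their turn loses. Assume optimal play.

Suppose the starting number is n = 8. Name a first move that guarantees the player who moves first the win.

Move to 4.

Use the standard recursion: the mover loses at a terminal position; elsewhere, the mover wins exactly when some move hands the opponent an L position.
n=0: no move → L
n=1: no move → L
n=2: reaches L-position 0 → W
n=3: reaches L-position 0 → W
n=4: only reaches 2(W), 3(W), all W → L
n=5: reaches L-position 0 → W
n=6: reaches L-position 4 → W
n=7: reaches L-position 0 → W
n=8: reaches L-position 4 → W
From 8, the L positions reachable in one move are: 4.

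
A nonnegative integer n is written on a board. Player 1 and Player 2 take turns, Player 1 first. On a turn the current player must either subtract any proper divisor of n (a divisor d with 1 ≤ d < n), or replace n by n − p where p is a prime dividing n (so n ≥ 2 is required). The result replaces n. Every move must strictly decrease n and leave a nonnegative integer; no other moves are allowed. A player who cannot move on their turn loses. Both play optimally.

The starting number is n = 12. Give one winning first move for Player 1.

Classify positions by backward induction: terminal positions (no move available) are L. From any other position, the mover wins iff some move reaches an L.
n=0: no move → L
n=1: no move → L
n=2: reaches L-position 0 → W
n=3: reaches L-position 0 → W
n=4: only reaches 2(W), 3(W), all W → L
n=5: reaches L-position 0 → W
n=6: reaches L-position 4 → W
n=7: reaches L-position 0 → W
n=8: reaches L-position 4 → W
n=9: only reaches 6(W), 8(W), all W → L
n=10: reaches L-position 9 → W
n=11: reaches L-position 0 → W
n=12: reaches L-position 9 → W
From 12, the L positions reachable in one move are: 9.

Move to 9.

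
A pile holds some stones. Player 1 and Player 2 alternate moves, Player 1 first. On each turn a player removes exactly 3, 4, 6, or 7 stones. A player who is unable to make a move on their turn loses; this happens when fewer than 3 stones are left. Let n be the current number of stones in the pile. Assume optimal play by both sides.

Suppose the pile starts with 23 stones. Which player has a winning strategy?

Use the standard recursion: the mover loses at a terminal position; elsewhere, the mover wins exactly when some move hands the opponent an L position.
n=0: no move → L
n=1: no move → L
n=2: no move → L
n=3: →0(L), so W
n=4: →1(L), so W
n=5: →2(L), so W
n=6: →2(L), so W
n=7: →1(L), so W
n=8: →2(L), so W
n=9: →2(L), so W
n=10: →7(W), 6(W), 4(W), 3(W) — all W, so L
n=11: →8(W), 7(W), 5(W), 4(W) — all W, so L
n=12: →9(W), 8(W), 6(W), 5(W) — all W, so L
n=13: →10(L), so W
n=14: →11(L), so W
n=15: →12(L), so W
n=16: →12(L), so W
n=17: →11(L), so W
n=18: →12(L), so W
n=19: →12(L), so W
n=20: →17(W), 16(W), 14(W), 13(W) — all W, so L
n=21: →18(W), 17(W), 15(W), 14(W) — all W, so L
n=22: →19(W), 18(W), 16(W), 15(W) — all W, so L
n=23: →20(L), so W
The starting position 23 is W: Player 1 should remove 3, leaving 20, handing over an L position.

Player 1 wins.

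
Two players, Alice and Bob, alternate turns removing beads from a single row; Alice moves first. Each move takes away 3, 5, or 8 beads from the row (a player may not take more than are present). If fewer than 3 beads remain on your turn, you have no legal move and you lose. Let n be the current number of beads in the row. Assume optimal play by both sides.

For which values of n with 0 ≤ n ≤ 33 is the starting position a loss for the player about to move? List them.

0, 1, 2, 11, 12, 13, 22, 23, 24, 33

Positions with no move are L. A position that does have a move is losing for the player to move precisely when every available move leads to a winning position for the opponent. Fill in the labels:
n=0: no move → L
n=1: no move → L
n=2: no move → L
n=3: →0(L), so W
n=4: →1(L), so W
n=5: →2(L), so W
n=6: →1(L), so W
n=7: →2(L), so W
n=8: →0(L), so W
n=9: →1(L), so W
n=10: →2(L), so W
n=11: →8(W), 6(W), 3(W) — all W, so L
n=12: →9(W), 7(W), 4(W) — all W, so L
n=13: →10(W), 8(W), 5(W) — all W, so L
n=14: →11(L), so W
n=15: →12(L), so W
n=16: →13(L), so W
n=17: →12(L), so W
n=18: →13(L), so W
n=19: →11(L), so W
n=20: →12(L), so W
n=21: →13(L), so W
n=22: →19(W), 17(W), 14(W) — all W, so L
n=23: →20(W), 18(W), 15(W) — all W, so L
n=24: →21(W), 19(W), 16(W) — all W, so L
n=25: →22(L), so W
n=26: →23(L), so W
n=27: →24(L), so W
n=28: →23(L), so W
n=29: →24(L), so W
n=30: →22(L), so W
n=31: →23(L), so W
n=32: →24(L), so W
n=33: →30(W), 28(W), 25(W) — all W, so L
The losing starting values of n are exactly the entries labelled L in this table (10 of them).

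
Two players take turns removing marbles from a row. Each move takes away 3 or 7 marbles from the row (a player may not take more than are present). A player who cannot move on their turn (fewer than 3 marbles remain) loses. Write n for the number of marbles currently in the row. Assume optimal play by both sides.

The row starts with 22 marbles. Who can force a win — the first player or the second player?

Use the standard recursion: the mover loses at a terminal position; elsewhere, the mover wins exactly when some move hands the opponent an L position.
n=0: no move → L
n=1: no move → L
n=2: no move → L
n=3: →0(L), so W
n=4: →1(L), so W
n=5: →2(L), so W
n=6: →3(W) only, which is W, so L
n=7: →0(L), so W
n=8: →1(L), so W
n=9: →6(L), so W
n=10: →7(W), 3(W) — all W, so L
n=11: →8(W), 4(W) — all W, so L
n=12: →9(W), 5(W) — all W, so L
n=13: →10(L), so W
n=14: →11(L), so W
n=15: →12(L), so W
n=16: →13(W), 9(W) — all W, so L
n=17: →10(L), so W
n=18: →11(L), so W
n=19: →16(L), so W
n=20: →17(W), 13(W) — all W, so L
n=21: →18(W), 14(W) — all W, so L
n=22: →19(W), 15(W) — all W, so L
Every move from 22 reaches a W position, so the mover loses.

The second player wins.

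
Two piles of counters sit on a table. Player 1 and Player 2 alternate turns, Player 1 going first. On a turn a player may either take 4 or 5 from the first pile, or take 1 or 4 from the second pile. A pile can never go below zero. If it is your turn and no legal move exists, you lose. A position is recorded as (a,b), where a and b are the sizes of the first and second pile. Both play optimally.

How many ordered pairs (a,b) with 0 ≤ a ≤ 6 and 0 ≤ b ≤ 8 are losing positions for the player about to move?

Work bottom-up. With no move the player to move loses. Otherwise the position is W if at least one move leads to an L position for the opponent, and L if every move leads to a W.
Every move lowers a or b (never raises either), so fill the grid row by row in increasing a, and left to right within a row: each cell's successors are then already labelled.
      b=0  b=1  b=2  b=3  b=4  b=5  b=6  b=7  b=8
a=0:    L    W    L    W    W    L    W    L    W
a=1:    L    W    L    W    W    L    W    L    W
a=2:    L    W    L    W    W    L    W    L    W
a=3:    L    W    L    W    W    L    W    L    W
a=4:    W    L    W    L    W    W    L    W    L
a=5:    W    L    W    L    W    W    L    W    L
a=6:    W    L    W    L    W    W    L    W    L
Cells with no legal move (terminal, hence L): (0,0), (1,0), (2,0), (3,0).
The remaining L cells, each justified by listing all of its moves:
(0,2): the only move is to (0,1)(W), a W ⇒ L
(0,5): moves to (0,4)(W), (0,1)(W); every one is W ⇒ L
(0,7): moves to (0,6)(W), (0,3)(W); every one is W ⇒ L
(1,2): the only move is to (1,1)(W), a W ⇒ L
(1,5): moves to (1,4)(W), (1,1)(W); every one is W ⇒ L
(1,7): moves to (1,6)(W), (1,3)(W); every one is W ⇒ L
(2,2): the only move is to (2,1)(W), a W ⇒ L
(2,5): moves to (2,4)(W), (2,1)(W); every one is W ⇒ L
(2,7): moves to (2,6)(W), (2,3)(W); every one is W ⇒ L
(3,2): the only move is to (3,1)(W), a W ⇒ L
(3,5): moves to (3,4)(W), (3,1)(W); every one is W ⇒ L
(3,7): moves to (3,6)(W), (3,3)(W); every one is W ⇒ L
(4,1): moves to (0,1)(W), (4,0)(W); every one is W ⇒ L
(4,3): moves to (0,3)(W), (4,2)(W); every one is W ⇒ L
(4,6): moves to (0,6)(W), (4,5)(W), (4,2)(W); every one is W ⇒ L
(4,8): moves to (0,8)(W), (4,7)(W), (4,4)(W); every one is W ⇒ L
(5,1): moves to (1,1)(W), (0,1)(W), (5,0)(W); every one is W ⇒ L
(5,3): moves to (1,3)(W), (0,3)(W), (5,2)(W); every one is W ⇒ L
(5,6): moves to (1,6)(W), (0,6)(W), (5,5)(W), (5,2)(W); every one is W ⇒ L
(5,8): moves to (1,8)(W), (0,8)(W), (5,7)(W), (5,4)(W); every one is W ⇒ L
(6,1): moves to (2,1)(W), (1,1)(W), (6,0)(W); every one is W ⇒ L
(6,3): moves to (2,3)(W), (1,3)(W), (6,2)(W); every one is W ⇒ L
(6,6): moves to (2,6)(W), (1,6)(W), (6,5)(W), (6,2)(W); every one is W ⇒ L
(6,8): moves to (2,8)(W), (1,8)(W), (6,7)(W), (6,4)(W); every one is W ⇒ L
Every other cell has at least one move into one of the L cells above, so it is W.
L cells per row: a=0: 4, a=1: 4, a=2: 4, a=3: 4, a=4: 4, a=5: 4, a=6: 4; total 28.

28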